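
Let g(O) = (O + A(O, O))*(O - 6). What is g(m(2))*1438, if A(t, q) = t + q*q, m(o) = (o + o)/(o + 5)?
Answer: -3934368/343 ≈ -11470.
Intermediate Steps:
m(o) = 2*o/(5 + o) (m(o) = (2*o)/(5 + o) = 2*o/(5 + o))
A(t, q) = t + q²
g(O) = (-6 + O)*(O² + 2*O) (g(O) = (O + (O + O²))*(O - 6) = (O² + 2*O)*(-6 + O) = (-6 + O)*(O² + 2*O))
g(m(2))*1438 = ((2*2/(5 + 2))*(-12 + (2*2/(5 + 2))² - 8*2/(5 + 2)))*1438 = ((2*2/7)*(-12 + (2*2/7)² - 8*2/7))*1438 = ((2*2*(⅐))*(-12 + (2*2*(⅐))² - 8*2/7))*1438 = (4*(-12 + (4/7)² - 4*4/7)/7)*1438 = (4*(-12 + 16/49 - 16/7)/7)*1438 = ((4/7)*(-684/49))*1438 = -2736/343*1438 = -3934368/343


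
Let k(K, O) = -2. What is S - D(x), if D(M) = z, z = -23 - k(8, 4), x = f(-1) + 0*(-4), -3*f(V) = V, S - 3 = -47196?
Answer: -47172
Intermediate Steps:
S = -47193 (S = 3 - 47196 = -47193)
f(V) = -V/3
x = 1/3 (x = -1/3*(-1) + 0*(-4) = 1/3 + 0 = 1/3 ≈ 0.33333)
z = -21 (z = -23 - 1*(-2) = -23 + 2 = -21)
D(M) = -21
S - D(x) = -47193 - 1*(-21) = -47193 + 21 = -47172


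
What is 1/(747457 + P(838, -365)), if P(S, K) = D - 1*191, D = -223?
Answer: 1/747043 ≈ 1.3386e-6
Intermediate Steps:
P(S, K) = -414 (P(S, K) = -223 - 1*191 = -223 - 191 = -414)
1/(747457 + P(838, -365)) = 1/(747457 - 414) = 1/747043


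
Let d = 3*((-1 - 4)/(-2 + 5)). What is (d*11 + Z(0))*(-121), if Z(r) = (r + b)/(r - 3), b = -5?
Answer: 19360/3 ≈ 6453.3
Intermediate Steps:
Z(r) = (-5 + r)/(-3 + r) (Z(r) = (r - 5)/(r - 3) = (-5 + r)/(-3 + r))
d = -5 (d = 3*(-5/3) = -5)
(d*11 + Z(0))*(-121) = (-5*11 + (-5 + 0)/(-3 + 0))*(-121) = (-55 - 5/(-3))*(-121) = (-55 - 1/3*(-5))*(-121) = (-55 + 5/3)*(-121) = -160/3*(-121) = 19360/3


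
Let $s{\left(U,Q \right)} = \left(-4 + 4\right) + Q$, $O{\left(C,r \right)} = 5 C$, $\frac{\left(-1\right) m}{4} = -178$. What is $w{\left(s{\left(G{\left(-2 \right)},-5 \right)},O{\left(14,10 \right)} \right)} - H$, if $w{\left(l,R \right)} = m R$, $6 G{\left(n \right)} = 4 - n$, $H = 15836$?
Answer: $34004$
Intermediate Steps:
$m = 712$ ($m = \left(-4\right) \left(-178\right) = 712$)
$G{\left(n \right)} = \frac{2}{3} - \frac{n}{6}$ ($G{\left(n \right)} = \frac{4 - n}{6} = \frac{2}{3} - \frac{n}{6}$)
$s{\left(U,Q \right)} = Q$ ($s{\left(U,Q \right)} = 0 + Q = Q$)
$w{\left(l,R \right)} = 712 R$
$w{\left(s{\left(G{\left(-2 \right)},-5 \right)},O{\left(14,10 \right)} \right)} - H = 712 \cdot 5 \cdot 14 - 15836 = 712 \cdot 70 - 15836 = 49840 - 15836 = 34004$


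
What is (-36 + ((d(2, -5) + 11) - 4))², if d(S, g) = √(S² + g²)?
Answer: (29 - √29)² ≈ 557.66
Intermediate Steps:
(-36 + ((d(2, -5) + 11) - 4))² = (-36 + ((√(2² + (-5)²) + 11) - 4))² = (-36 + ((√(4 + 25) + 11) - 4))² = (-36 + ((√29 + 11) - 4))² = (-36 + ((11 + √29) - 4))² = (-36 + (7 + √29))² = (-29 + √29)²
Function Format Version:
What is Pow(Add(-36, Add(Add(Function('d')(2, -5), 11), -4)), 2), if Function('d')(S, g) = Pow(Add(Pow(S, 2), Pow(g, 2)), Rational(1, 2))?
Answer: Pow(Add(29, Mul(-1, Pow(29, Rational(1, 2)))), 2) ≈ 557.66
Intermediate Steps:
Pow(Add(-36, Add(Add(Function('d')(2, -5), 11), -4)), 2) = Pow(Add(-36, Add(Add(Pow(Add(Pow(2, 2), Pow(-5, 2)), Rational(1, 2)), 11), -4)), 2) = Pow(Add(-36, Add(Add(Pow(Add(4, 25), Rational(1, 2)), 11), -4)), 2) = Pow(Add(-36, Add(Add(Pow(29, Rational(1, 2)), 11), -4)), 2) = Pow(Add(-36, Add(Add(11, Pow(29, Rational(1, 2))), -4)), 2) = Pow(Add(-36, Add(7, Pow(29, Rational(1, 2)))), 2) = Pow(Add(-29, Pow(29, Rational(1, 2))), 2)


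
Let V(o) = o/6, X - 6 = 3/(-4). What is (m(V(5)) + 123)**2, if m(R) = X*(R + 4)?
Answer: 1408969/64 ≈ 22015.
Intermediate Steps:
X = 21/4 (X = 6 + 3/(-4) = 6 + 3*(-1/4) = 6 - 3/4 = 21/4 ≈ 5.2500)
V(o) = o/6 (V(o) = o*(1/6) = o/6)
m(R) = 21 + 21*R/4 (m(R) = 21*(R + 4)/4 = 21*(4 + R)/4 = 21 + 21*R/4)
(m(V(5)) + 123)**2 = ((21 + 21*((1/6)*5)/4) + 123)**2 = ((21 + (21/4)*(5/6)) + 123)**2 = ((21 + 35/8) + 123)**2 = (203/8 + 123)**2 = (1187/8)**2 = 1408969/64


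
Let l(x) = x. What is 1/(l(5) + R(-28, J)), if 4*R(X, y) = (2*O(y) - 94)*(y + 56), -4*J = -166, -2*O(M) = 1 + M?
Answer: -16/53155 ≈ -0.00030101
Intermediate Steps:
O(M) = -½ - M/2 (O(M) = -(1 + M)/2 = -½ - M/2)
J = 83/2 (J = -¼*(-166) = 83/2 ≈ 41.500)
R(X, y) = (-95 - y)*(56 + y)/4 (R(X, y) = ((2*(-½ - y/2) - 94)*(y + 56))/4 = (((-1 - y) - 94)*(56 + y))/4 = ((-95 - y)*(56 + y))/4 = (-95 - y)*(56 + y)/4)
1/(l(5) + R(-28, J)) = 1/(5 + (-1330 - 151/4*83/2 - (83/2)²/4)) = 1/(5 + (-1330 - 12533/8 - ¼*6889/4)) = 1/(5 + (-1330 - 12533/8 - 6889/16)) = 1/(5 - 53235/16) = 1/(-53155/16) = -16/53155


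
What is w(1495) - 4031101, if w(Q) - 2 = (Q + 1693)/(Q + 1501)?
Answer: -3019292354/749 ≈ -4.0311e+6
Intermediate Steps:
w(Q) = 2 + (1693 + Q)/(1501 + Q) (w(Q) = 2 + (Q + 1693)/(Q + 1501) = 2 + (1693 + Q)/(1501 + Q))
w(1495) - 4031101 = 3*(1565 + 1495)/(1501 + 1495) - 4031101 = 3*3060/2996 - 4031101 = 3*(1/2996)*3060 - 4031101 = 2295/749 - 4031101 = -3019292354/749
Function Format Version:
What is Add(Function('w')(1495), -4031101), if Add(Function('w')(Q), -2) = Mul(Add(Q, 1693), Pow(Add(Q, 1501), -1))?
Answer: Rational(-3019292354, 749) ≈ -4.0311e+6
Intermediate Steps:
Function('w')(Q) = Add(2, Mul(Pow(Add(1501, Q), -1), Add(1693, Q))) (Function('w')(Q) = Add(2, Mul(Add(Q, 1693), Pow(Add(Q, 1501), -1))) = Add(2, Mul(Add(1693, Q), Pow(Add(1501, Q), -1))) = Add(2, Mul(Pow(Add(1501, Q), -1), Add(1693, Q))))
Add(Function('w')(1495), -4031101) = Add(Mul(3, Pow(Add(1501, 1495), -1), Add(1565, 1495)), -4031101) = Add(Mul(3, Pow(2996, -1), 3060), -4031101) = Add(Mul(3, Rational(1, 2996), 3060), -4031101) = Add(Rational(2295, 749), -4031101) = Rational(-3019292354, 749)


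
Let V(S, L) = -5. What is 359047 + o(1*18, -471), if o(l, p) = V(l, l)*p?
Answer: 361402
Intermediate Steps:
o(l, p) = -5*p
359047 + o(1*18, -471) = 359047 - 5*(-471) = 359047 + 2355 = 361402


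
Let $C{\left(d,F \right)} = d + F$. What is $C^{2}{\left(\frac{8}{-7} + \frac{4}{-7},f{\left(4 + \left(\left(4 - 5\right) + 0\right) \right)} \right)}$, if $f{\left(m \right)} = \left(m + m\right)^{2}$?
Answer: $\frac{57600}{49} \approx 1175.5$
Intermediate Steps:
$f{\left(m \right)} = 4 m^{2}$ ($f{\left(m \right)} = \left(2 m\right)^{2} = 4 m^{2}$)
$C{\left(d,F \right)} = F + d$
$C^{2}{\left(\frac{8}{-7} + \frac{4}{-7},f{\left(4 + \left(\left(4 - 5\right) + 0\right) \right)} \right)} = \left(4 \left(4 + \left(\left(4 - 5\right) + 0\right)\right)^{2} + \left(\frac{8}{-7} + \frac{4}{-7}\right)\right)^{2} = \left(4 \left(4 + \left(\left(4 - 5\right) + 0\right)\right)^{2} + \left(8 \left(- \frac{1}{7}\right) + 4 \left(- \frac{1}{7}\right)\right)\right)^{2} = \left(4 \left(4 + \left(-1 + 0\right)\right)^{2} - \frac{12}{7}\right)^{2} = \left(4 \left(4 - 1\right)^{2} - \frac{12}{7}\right)^{2} = \left(4 \cdot 3^{2} - \frac{12}{7}\right)^{2} = \left(4 \cdot 9 - \frac{12}{7}\right)^{2} = \left(36 - \frac{12}{7}\right)^{2} = \left(\frac{240}{7}\right)^{2} = \frac{57600}{49}$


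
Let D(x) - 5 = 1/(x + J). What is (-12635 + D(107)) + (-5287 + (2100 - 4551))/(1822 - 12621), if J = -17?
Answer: -12274516081/971910 ≈ -12629.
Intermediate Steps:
D(x) = 5 + 1/(-17 + x) (D(x) = 5 + 1/(x - 17) = 5 + 1/(-17 + x))
(-12635 + D(107)) + (-5287 + (2100 - 4551))/(1822 - 12621) = (-12635 + (-84 + 5*107)/(-17 + 107)) + (-5287 + (2100 - 4551))/(1822 - 12621) = (-12635 + (-84 + 535)/90) + (-5287 - 2451)/(-10799) = (-12635 + (1/90)*451) - 7738*(-1/10799) = (-12635 + 451/90) + 7738/10799 = -1136699/90 + 7738/10799 = -12274516081/971910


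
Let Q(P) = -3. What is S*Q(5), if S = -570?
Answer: 1710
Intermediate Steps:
S*Q(5) = -570*(-3) = 1710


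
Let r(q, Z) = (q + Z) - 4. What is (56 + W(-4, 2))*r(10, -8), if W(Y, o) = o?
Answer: -116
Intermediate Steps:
r(q, Z) = -4 + Z + q (r(q, Z) = (Z + q) - 4 = -4 + Z + q)
(56 + W(-4, 2))*r(10, -8) = (56 + 2)*(-4 - 8 + 10) = 58*(-2) = -116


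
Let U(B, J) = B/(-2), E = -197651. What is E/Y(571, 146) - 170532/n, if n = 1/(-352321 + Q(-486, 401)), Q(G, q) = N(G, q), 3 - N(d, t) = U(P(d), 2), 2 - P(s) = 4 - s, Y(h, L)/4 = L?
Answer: 35111891945005/584 ≈ 6.0123e+10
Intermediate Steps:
Y(h, L) = 4*L
P(s) = -2 + s (P(s) = 2 - (4 - s) = 2 + (-4 + s) = -2 + s)
U(B, J) = -B/2 (U(B, J) = B*(-1/2) = -B/2)
N(d, t) = 2 + d/2 (N(d, t) = 3 - (-1)*(-2 + d)/2 = 3 - (1 - d/2) = 3 + (-1 + d/2) = 2 + d/2)
Q(G, q) = 2 + G/2
n = -1/352562 (n = 1/(-352321 + (2 + (1/2)*(-486))) = 1/(-352321 + (2 - 243)) = 1/(-352321 - 241) = 1/(-352562) = -1/352562 ≈ -2.8364e-6)
E/Y(571, 146) - 170532/n = -197651/(4*146) - 170532/(-1/352562) = -197651/584 - 170532*(-352562) = -197651*1/584 + 60123102984 = -197651/584 + 60123102984 = 35111891945005/584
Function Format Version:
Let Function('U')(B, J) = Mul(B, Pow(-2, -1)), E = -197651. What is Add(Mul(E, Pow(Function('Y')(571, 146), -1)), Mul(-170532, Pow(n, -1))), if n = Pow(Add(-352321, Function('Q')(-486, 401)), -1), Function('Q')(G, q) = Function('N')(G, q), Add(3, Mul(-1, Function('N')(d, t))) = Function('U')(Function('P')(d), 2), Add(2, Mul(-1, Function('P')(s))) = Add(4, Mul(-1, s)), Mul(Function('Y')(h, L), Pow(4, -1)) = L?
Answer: Rational(35111891945005, 584) ≈ 6.0123e+10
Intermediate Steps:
Function('Y')(h, L) = Mul(4, L)
Function('P')(s) = Add(-2, s) (Function('P')(s) = Add(2, Mul(-1, Add(4, Mul(-1, s)))) = Add(2, Add(-4, s)) = Add(-2, s))
Function('U')(B, J) = Mul(Rational(-1, 2), B) (Function('U')(B, J) = Mul(B, Rational(-1, 2)) = Mul(Rational(-1, 2), B))
Function('N')(d, t) = Add(2, Mul(Rational(1, 2), d)) (Function('N')(d, t) = Add(3, Mul(-1, Mul(Rational(-1, 2), Add(-2, d)))) = Add(3, Mul(-1, Add(1, Mul(Rational(-1, 2), d)))) = Add(3, Add(-1, Mul(Rational(1, 2), d))) = Add(2, Mul(Rational(1, 2), d)))
Function('Q')(G, q) = Add(2, Mul(Rational(1, 2), G))
n = Rational(-1, 352562) (n = Pow(Add(-352321, Add(2, Mul(Rational(1, 2), -486))), -1) = Pow(Add(-352321, Add(2, -243)), -1) = Pow(Add(-352321, -241), -1) = Pow(-352562, -1) = Rational(-1, 352562) ≈ -2.8364e-6)
Add(Mul(E, Pow(Function('Y')(571, 146), -1)), Mul(-170532, Pow(n, -1))) = Add(Mul(-197651, Pow(Mul(4, 146), -1)), Mul(-170532, Pow(Rational(-1, 352562), -1))) = Add(Mul(-197651, Pow(584, -1)), Mul(-170532, -352562)) = Add(Mul(-197651, Rational(1, 584)), 60123102984) = Add(Rational(-197651, 584), 60123102984) = Rational(35111891945005, 584)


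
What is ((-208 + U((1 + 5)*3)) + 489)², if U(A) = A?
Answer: 89401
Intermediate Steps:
((-208 + U((1 + 5)*3)) + 489)² = ((-208 + (1 + 5)*3) + 489)² = ((-208 + 6*3) + 489)² = ((-208 + 18) + 489)² = (-190 + 489)² = 299² = 89401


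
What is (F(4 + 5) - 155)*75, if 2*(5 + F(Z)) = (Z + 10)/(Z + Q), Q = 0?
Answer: -71525/6 ≈ -11921.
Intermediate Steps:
F(Z) = -5 + (10 + Z)/(2*Z) (F(Z) = -5 + ((Z + 10)/(Z + 0))/2 = -5 + ((10 + Z)/Z)/2 = -5 + (10 + Z)/(2*Z))
(F(4 + 5) - 155)*75 = ((-9/2 + 5/(4 + 5)) - 155)*75 = ((-9/2 + 5/9) - 155)*75 = (-71/18 - 155)*75 = -2861/18*75 = -71525/6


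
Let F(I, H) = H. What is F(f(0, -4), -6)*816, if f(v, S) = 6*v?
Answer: -4896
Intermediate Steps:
F(f(0, -4), -6)*816 = -6*816 = -4896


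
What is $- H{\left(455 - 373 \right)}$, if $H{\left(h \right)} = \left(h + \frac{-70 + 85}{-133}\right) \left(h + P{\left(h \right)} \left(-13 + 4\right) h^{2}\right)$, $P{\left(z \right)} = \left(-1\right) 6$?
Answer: $- \frac{3955371598}{133} \approx -2.974 \cdot 10^{7}$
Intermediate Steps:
$P{\left(z \right)} = -6$
$H{\left(h \right)} = \left(- \frac{15}{133} + h\right) \left(h + 54 h^{2}\right)$ ($H{\left(h \right)} = \left(h + \frac{-70 + 85}{-133}\right) \left(h + - 6 \left(-13 + 4\right) h^{2}\right) = \left(h + 15 \left(- \frac{1}{133}\right)\right) \left(h + \left(-6\right) \left(-9\right) h^{2}\right) = \left(h - \frac{15}{133}\right) \left(h + 54 h^{2}\right) = \left(- \frac{15}{133} + h\right) \left(h + 54 h^{2}\right)$)
$- H{\left(455 - 373 \right)} = - \frac{\left(455 - 373\right) \left(-15 - 677 \left(455 - 373\right) + 7182 \left(455 - 373\right)^{2}\right)}{133} = - \frac{82 \left(-15 - 55514 + 7182 \cdot 82^{2}\right)}{133} = - \frac{82 \left(-15 - 55514 + 7182 \cdot 6724\right)}{133} = - \frac{82 \left(-15 - 55514 + 48291768\right)}{133} = - \frac{82 \cdot 48236239}{133} = \left(-1\right) \frac{3955371598}{133} = - \frac{3955371598}{133}$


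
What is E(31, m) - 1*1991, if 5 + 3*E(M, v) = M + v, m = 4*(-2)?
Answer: -1985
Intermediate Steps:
m = -8
E(M, v) = -5/3 + M/3 + v/3 (E(M, v) = -5/3 + (M + v)/3 = -5/3 + (M/3 + v/3) = -5/3 + M/3 + v/3)
E(31, m) - 1*1991 = (-5/3 + (⅓)*31 + (⅓)*(-8)) - 1*1991 = (-5/3 + 31/3 - 8/3) - 1991 = 6 - 1991 = -1985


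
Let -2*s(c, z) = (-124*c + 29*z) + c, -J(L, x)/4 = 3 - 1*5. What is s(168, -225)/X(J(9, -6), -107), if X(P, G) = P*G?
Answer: -27189/1712 ≈ -15.881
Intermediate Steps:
J(L, x) = 8 (J(L, x) = -4*(3 - 1*5) = -4*(3 - 5) = -4*(-2) = 8)
s(c, z) = -29*z/2 + 123*c/2 (s(c, z) = -((-124*c + 29*z) + c)/2 = -(-123*c + 29*z)/2 = -29*z/2 + 123*c/2)
X(P, G) = G*P
s(168, -225)/X(J(9, -6), -107) = (-29/2*(-225) + (123/2)*168)/((-107*8)) = (6525/2 + 10332)/(-856) = (27189/2)*(-1/856) = -27189/1712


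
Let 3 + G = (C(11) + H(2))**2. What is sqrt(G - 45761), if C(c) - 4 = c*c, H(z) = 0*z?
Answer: I*sqrt(30139) ≈ 173.61*I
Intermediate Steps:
H(z) = 0
C(c) = 4 + c**2 (C(c) = 4 + c*c = 4 + c**2)
G = 15622 (G = -3 + ((4 + 11**2) + 0)**2 = -3 + ((4 + 121) + 0)**2 = -3 + (125 + 0)**2 = -3 + 125**2 = -3 + 15625 = 15622)
sqrt(G - 45761) = sqrt(15622 - 45761) = sqrt(-30139) = I*sqrt(30139)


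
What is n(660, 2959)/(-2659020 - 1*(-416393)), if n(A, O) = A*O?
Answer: -1952940/2242627 ≈ -0.87083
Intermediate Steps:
n(660, 2959)/(-2659020 - 1*(-416393)) = (660*2959)/(-2659020 - 1*(-416393)) = 1952940/(-2659020 + 416393) = 1952940/(-2242627) = 1952940*(-1/2242627) = -1952940/2242627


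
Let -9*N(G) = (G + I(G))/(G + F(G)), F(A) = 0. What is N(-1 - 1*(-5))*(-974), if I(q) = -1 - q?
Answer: -487/18 ≈ -27.056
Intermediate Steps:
N(G) = 1/(9*G) (N(G) = -(G + (-1 - G))/(9*(G + 0)) = -(-1)/(9*G) = 1/(9*G))
N(-1 - 1*(-5))*(-974) = (1/(9*(-1 - 1*(-5))))*(-974) = (1/(9*(-1 + 5)))*(-974) = ((⅑)/4)*(-974) = ((⅑)*(¼))*(-974) = (1/36)*(-974) = -487/18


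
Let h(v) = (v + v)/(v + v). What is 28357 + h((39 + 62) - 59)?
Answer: 28358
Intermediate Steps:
h(v) = 1 (h(v) = (2*v)/((2*v)) = (2*v)*(1/(2*v)) = 1)
28357 + h((39 + 62) - 59) = 28357 + 1 = 28358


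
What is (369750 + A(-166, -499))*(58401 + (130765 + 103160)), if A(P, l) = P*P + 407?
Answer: 116261850438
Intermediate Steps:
A(P, l) = 407 + P² (A(P, l) = P² + 407 = 407 + P²)
(369750 + A(-166, -499))*(58401 + (130765 + 103160)) = (369750 + (407 + (-166)²))*(58401 + (130765 + 103160)) = (369750 + (407 + 27556))*(58401 + 233925) = (369750 + 27963)*292326 = 397713*292326 = 116261850438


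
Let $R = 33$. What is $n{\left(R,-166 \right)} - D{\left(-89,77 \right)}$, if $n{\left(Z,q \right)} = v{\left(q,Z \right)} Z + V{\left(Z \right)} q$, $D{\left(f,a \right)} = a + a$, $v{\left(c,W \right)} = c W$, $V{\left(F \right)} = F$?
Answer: $-186406$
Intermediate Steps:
$v{\left(c,W \right)} = W c$
$D{\left(f,a \right)} = 2 a$
$n{\left(Z,q \right)} = Z q + q Z^{2}$ ($n{\left(Z,q \right)} = Z q Z + Z q = q Z^{2} + Z q = Z q + q Z^{2}$)
$n{\left(R,-166 \right)} - D{\left(-89,77 \right)} = 33 \left(-166\right) \left(1 + 33\right) - 2 \cdot 77 = 33 \left(-166\right) 34 - 154 = -186252 - 154 = -186406$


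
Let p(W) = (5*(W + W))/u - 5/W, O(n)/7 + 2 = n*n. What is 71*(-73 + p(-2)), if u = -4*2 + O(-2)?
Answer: -31453/6 ≈ -5242.2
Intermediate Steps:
O(n) = -14 + 7*n² (O(n) = -14 + 7*(n*n) = -14 + 7*n²)
u = 6 (u = -4*2 + (-14 + 7*(-2)²) = -8 + (-14 + 7*4) = -8 + (-14 + 28) = -8 + 14 = 6)
p(W) = -5/W + 5*W/3 (p(W) = (5*(W + W))/6 - 5/W = (5*(2*W))*(⅙) - 5/W = (10*W)*(⅙) - 5/W = 5*W/3 - 5/W = -5/W + 5*W/3)
71*(-73 + p(-2)) = 71*(-73 + (-5/(-2) + (5/3)*(-2))) = 71*(-73 + (-5*(-½) - 10/3)) = 71*(-73 + (5/2 - 10/3)) = 71*(-73 - ⅚) = 71*(-443/6) = -31453/6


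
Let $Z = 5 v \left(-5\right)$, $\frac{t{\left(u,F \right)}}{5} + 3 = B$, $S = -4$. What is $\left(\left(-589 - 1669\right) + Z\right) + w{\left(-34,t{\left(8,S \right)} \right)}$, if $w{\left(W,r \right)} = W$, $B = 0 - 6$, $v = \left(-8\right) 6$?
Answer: $-1092$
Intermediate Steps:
$v = -48$
$B = -6$ ($B = 0 - 6 = -6$)
$t{\left(u,F \right)} = -45$ ($t{\left(u,F \right)} = -15 + 5 \left(-6\right) = -15 - 30 = -45$)
$Z = 1200$ ($Z = 5 \left(-48\right) \left(-5\right) = \left(-240\right) \left(-5\right) = 1200$)
$\left(\left(-589 - 1669\right) + Z\right) + w{\left(-34,t{\left(8,S \right)} \right)} = \left(\left(-589 - 1669\right) + 1200\right) - 34 = \left(-2258 + 1200\right) - 34 = -1058 - 34 = -1092$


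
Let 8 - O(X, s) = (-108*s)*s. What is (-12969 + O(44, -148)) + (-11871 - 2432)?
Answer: 2338368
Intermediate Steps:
O(X, s) = 8 + 108*s**2 (O(X, s) = 8 - (-108*s)*s = 8 - (-108)*s**2 = 8 + 108*s**2)
(-12969 + O(44, -148)) + (-11871 - 2432) = (-12969 + (8 + 108*(-148)**2)) + (-11871 - 2432) = (-12969 + (8 + 108*21904)) - 14303 = (-12969 + (8 + 2365632)) - 14303 = (-12969 + 2365640) - 14303 = 2352671 - 14303 = 2338368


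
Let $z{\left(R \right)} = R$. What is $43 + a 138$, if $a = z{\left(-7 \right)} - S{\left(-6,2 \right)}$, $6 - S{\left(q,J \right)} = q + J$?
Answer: $-2303$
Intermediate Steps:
$S{\left(q,J \right)} = 6 - J - q$ ($S{\left(q,J \right)} = 6 - \left(q + J\right) = 6 - \left(J + q\right) = 6 - J - q$)
$a = -17$ ($a = -7 - \left(6 - 2 - -6\right) = -7 - \left(6 - 2 + 6\right) = -7 - 10 = -17$)
$43 + a 138 = 43 - 2346 = -2303$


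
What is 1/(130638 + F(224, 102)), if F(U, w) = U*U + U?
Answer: 1/181038 ≈ 5.5237e-6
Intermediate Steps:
F(U, w) = U + U² (F(U, w) = U² + U = U + U²)
1/(130638 + F(224, 102)) = 1/(130638 + 224*(1 + 224)) = 1/(130638 + 224*225) = 1/(130638 + 50400) = 1/181038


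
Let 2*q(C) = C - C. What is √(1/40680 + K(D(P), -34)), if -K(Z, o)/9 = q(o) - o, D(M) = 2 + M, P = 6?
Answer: I*√14066329270/6780 ≈ 17.493*I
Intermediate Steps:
q(C) = 0 (q(C) = (C - C)/2 = (½)*0 = 0)
K(Z, o) = 9*o (K(Z, o) = -9*(0 - o) = -(-9)*o = 9*o)
√(1/40680 + K(D(P), -34)) = √(1/40680 + 9*(-34)) = √(1/40680 - 306) = √(-12448079/40680) = I*√14066329270/6780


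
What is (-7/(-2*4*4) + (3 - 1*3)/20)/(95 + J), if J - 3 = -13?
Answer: 7/2720 ≈ 0.0025735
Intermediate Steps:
J = -10 (J = 3 - 13 = -10)
(-7/(-2*4*4) + (3 - 1*3)/20)/(95 + J) = (-7/(-2*4*4) + (3 - 1*3)/20)/(95 - 10) = (-7/((-8*4)) + (3 - 3)*(1/20))/85 = (-7/(-32) + 0*(1/20))/85 = (-7*(-1/32) + 0)/85 = (7/32 + 0)/85 = (1/85)*(7/32) = 7/2720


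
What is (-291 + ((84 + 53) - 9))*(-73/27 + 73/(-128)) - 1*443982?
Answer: -1532557447/3456 ≈ -4.4345e+5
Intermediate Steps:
(-291 + ((84 + 53) - 9))*(-73/27 + 73/(-128)) - 1*443982 = (-291 + (137 - 9))*(-73*1/27 + 73*(-1/128)) - 443982 = (-291 + 128)*(-73/27 - 73/128) - 443982 = -163*(-11315/3456) - 443982 = 1844345/3456 - 443982 = -1532557447/3456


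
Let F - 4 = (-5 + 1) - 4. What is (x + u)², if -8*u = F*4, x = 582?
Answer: 341056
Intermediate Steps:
F = -4 (F = 4 + ((-5 + 1) - 4) = 4 + (-4 - 4) = 4 - 8 = -4)
u = 2 (u = -(-1)*4/2 = -⅛*(-16) = 2)
(x + u)² = (582 + 2)² = 584² = 341056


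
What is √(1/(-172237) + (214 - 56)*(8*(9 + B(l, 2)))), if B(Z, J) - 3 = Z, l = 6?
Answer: √674951370840851/172237 ≈ 150.84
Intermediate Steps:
B(Z, J) = 3 + Z
√(1/(-172237) + (214 - 56)*(8*(9 + B(l, 2)))) = √(1/(-172237) + (214 - 56)*(8*(9 + (3 + 6)))) = √(-1/172237 + 158*(8*(9 + 9))) = √(-1/172237 + 158*(8*18)) = √(-1/172237 + 158*144) = √(-1/172237 + 22752) = √(3918736223/172237) = √674951370840851/172237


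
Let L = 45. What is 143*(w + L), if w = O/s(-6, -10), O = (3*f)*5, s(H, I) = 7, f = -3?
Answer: 38610/7 ≈ 5515.7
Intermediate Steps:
O = -45 (O = (3*(-3))*5 = -9*5 = -45)
w = -45/7 ≈ -6.4286
143*(w + L) = 143*(-45/7 + 45) = 143*(270/7) = 38610/7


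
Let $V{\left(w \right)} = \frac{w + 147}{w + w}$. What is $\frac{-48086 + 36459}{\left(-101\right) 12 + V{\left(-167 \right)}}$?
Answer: $\frac{1941709}{202394} \approx 9.5937$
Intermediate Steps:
$V{\left(w \right)} = \frac{147 + w}{2 w}$
$\frac{-48086 + 36459}{\left(-101\right) 12 + V{\left(-167 \right)}} = \frac{-48086 + 36459}{\left(-101\right) 12 + \frac{147 - 167}{2 \left(-167\right)}} = - \frac{11627}{-1212 + \frac{1}{2} \left(- \frac{1}{167}\right) \left(-20\right)} = - \frac{11627}{-1212 + \frac{10}{167}} = - \frac{11627}{- \frac{202394}{167}} = \left(-11627\right) \left(- \frac{167}{202394}\right) = \frac{1941709}{202394}$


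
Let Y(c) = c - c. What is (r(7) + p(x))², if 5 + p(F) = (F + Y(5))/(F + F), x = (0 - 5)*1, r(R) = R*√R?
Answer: 1453/4 - 63*√7 ≈ 196.57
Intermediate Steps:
r(R) = R^(3/2)
Y(c) = 0
x = -5 (x = -5*1 = -5)
p(F) = -9/2 (p(F) = -5 + (F + 0)/(F + F) = -5 + F/((2*F)) = -5 + F*(1/(2*F)) = -5 + ½ = -9/2)
(r(7) + p(x))² = (7^(3/2) - 9/2)² = (7*√7 - 9/2)² = (-9/2 + 7*√7)²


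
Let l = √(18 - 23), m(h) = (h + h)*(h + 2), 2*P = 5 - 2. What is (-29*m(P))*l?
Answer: -609*I*√5/2 ≈ -680.88*I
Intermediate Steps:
P = 3/2 (P = (5 - 2)/2 = (½)*3 = 3/2 ≈ 1.5000)
m(h) = 2*h*(2 + h) (m(h) = (2*h)*(2 + h) = 2*h*(2 + h))
l = I*√5 (l = √(-5) = I*√5 ≈ 2.2361*I)
(-29*m(P))*l = (-58*3*(2 + 3/2)/2)*(I*√5) = (-58*3*7/(2*2))*(I*√5) = (-29*21/2)*(I*√5) = -609*I*√5/2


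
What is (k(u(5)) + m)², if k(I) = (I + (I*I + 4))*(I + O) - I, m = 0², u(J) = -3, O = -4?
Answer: 4489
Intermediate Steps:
m = 0
k(I) = -I + (-4 + I)*(4 + I + I²) (k(I) = (I + (I*I + 4))*(I - 4) - I = (I + (I² + 4))*(-4 + I) - I = (I + (4 + I²))*(-4 + I) - I = (4 + I + I²)*(-4 + I) - I = (-4 + I)*(4 + I + I²) - I = -I + (-4 + I)*(4 + I + I²))
(k(u(5)) + m)² = ((-16 + (-3)³ - 1*(-3) - 3*(-3)²) + 0)² = ((-16 - 27 + 3 - 3*9) + 0)² = ((-16 - 27 + 3 - 27) + 0)² = (-67 + 0)² = (-67)² = 4489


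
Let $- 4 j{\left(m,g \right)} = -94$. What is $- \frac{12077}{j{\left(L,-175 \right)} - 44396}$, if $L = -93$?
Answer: $\frac{24154}{88745} \approx 0.27217$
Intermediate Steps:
$j{\left(m,g \right)} = \frac{47}{2}$ ($j{\left(m,g \right)} = \left(- \frac{1}{4}\right) \left(-94\right) = \frac{47}{2}$)
$- \frac{12077}{j{\left(L,-175 \right)} - 44396} = - \frac{12077}{\frac{47}{2} - 44396} = - \frac{12077}{- \frac{88745}{2}} = \left(-12077\right) \left(- \frac{2}{88745}\right) = \frac{24154}{88745}$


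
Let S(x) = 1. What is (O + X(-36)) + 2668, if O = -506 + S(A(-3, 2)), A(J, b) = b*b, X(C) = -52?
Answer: 2111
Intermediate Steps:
A(J, b) = b²
O = -505 (O = -506 + 1 = -505)
(O + X(-36)) + 2668 = (-505 - 52) + 2668 = -557 + 2668 = 2111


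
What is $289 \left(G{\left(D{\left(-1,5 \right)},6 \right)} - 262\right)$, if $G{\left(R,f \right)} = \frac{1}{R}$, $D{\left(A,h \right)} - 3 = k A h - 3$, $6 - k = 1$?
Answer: $- \frac{1893239}{25} \approx -75730.0$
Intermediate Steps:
$k = 5$ ($k = 6 - 1 = 5$)
$D{\left(A,h \right)} = 5 A h$ ($D{\left(A,h \right)} = 3 + \left(5 A h - 3\right) = 3 + \left(-3 + 5 A h\right) = 5 A h$)
$289 \left(G{\left(D{\left(-1,5 \right)},6 \right)} - 262\right) = 289 \left(\frac{1}{5 \left(-1\right) 5} - 262\right) = 289 \left(\frac{1}{-25} - 262\right) = 289 \left(- \frac{1}{25} - 262\right) = 289 \left(- \frac{6551}{25}\right) = - \frac{1893239}{25}$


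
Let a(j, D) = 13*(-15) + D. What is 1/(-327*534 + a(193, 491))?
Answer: -1/174322 ≈ -5.7365e-6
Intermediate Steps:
a(j, D) = -195 + D
1/(-327*534 + a(193, 491)) = 1/(-327*534 + (-195 + 491)) = 1/(-174618 + 296) = 1/(-174322) = -1/174322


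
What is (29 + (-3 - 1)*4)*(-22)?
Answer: -286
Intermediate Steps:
(29 + (-3 - 1)*4)*(-22) = (29 - 4*4)*(-22) = (29 - 16)*(-22) = 13*(-22) = -286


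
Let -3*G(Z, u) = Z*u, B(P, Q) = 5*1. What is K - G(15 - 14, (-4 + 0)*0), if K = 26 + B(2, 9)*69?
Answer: 371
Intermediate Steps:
B(P, Q) = 5
G(Z, u) = -Z*u/3
K = 371 (K = 26 + 5*69 = 26 + 345 = 371)
K - G(15 - 14, (-4 + 0)*0) = 371 - (-1)*(15 - 14)*(-4 + 0)*0/3 = 371 - (-1)*(-4*0)/3 = 371 - (-1)*0/3 = 371 - 1*0 = 371 + 0 = 371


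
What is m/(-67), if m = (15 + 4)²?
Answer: -361/67 ≈ -5.3881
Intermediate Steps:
m = 361 (m = 19² = 361)
m/(-67) = 361/(-67) = 361*(-1/67) = -361/67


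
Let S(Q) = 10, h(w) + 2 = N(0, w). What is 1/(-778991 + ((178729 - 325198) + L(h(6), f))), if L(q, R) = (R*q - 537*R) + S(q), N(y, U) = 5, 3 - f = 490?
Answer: -1/665392 ≈ -1.5029e-6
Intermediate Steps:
f = -487 (f = 3 - 1*490 = 3 - 490 = -487)
h(w) = 3 (h(w) = -2 + 5 = 3)
L(q, R) = 10 - 537*R + R*q (L(q, R) = (R*q - 537*R) + 10 = (-537*R + R*q) + 10 = 10 - 537*R + R*q)
1/(-778991 + ((178729 - 325198) + L(h(6), f))) = 1/(-778991 + ((178729 - 325198) + (10 - 537*(-487) - 487*3))) = 1/(-778991 + (-146469 + (10 + 261519 - 1461))) = 1/(-778991 + (-146469 + 260068)) = 1/(-778991 + 113599) = 1/(-665392) = -1/665392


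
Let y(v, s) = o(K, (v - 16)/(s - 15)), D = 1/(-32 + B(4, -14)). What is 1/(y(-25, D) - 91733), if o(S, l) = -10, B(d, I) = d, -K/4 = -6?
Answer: -1/91743 ≈ -1.0900e-5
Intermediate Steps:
K = 24 (K = -4*(-6) = 24)
D = -1/28 (D = 1/(-32 + 4) = 1/(-28) = -1/28 ≈ -0.035714)
y(v, s) = -10
1/(y(-25, D) - 91733) = 1/(-10 - 91733) = 1/(-91743) = -1/91743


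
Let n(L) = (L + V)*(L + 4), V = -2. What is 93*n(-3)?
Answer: -465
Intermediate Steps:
n(L) = (-2 + L)*(4 + L) (n(L) = (L - 2)*(L + 4) = (-2 + L)*(4 + L))
93*n(-3) = 93*(-8 + (-3)**2 + 2*(-3)) = 93*(-8 + 9 - 6) = 93*(-5) = -465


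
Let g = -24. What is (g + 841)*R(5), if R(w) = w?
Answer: 4085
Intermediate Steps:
(g + 841)*R(5) = (-24 + 841)*5 = 817*5 = 4085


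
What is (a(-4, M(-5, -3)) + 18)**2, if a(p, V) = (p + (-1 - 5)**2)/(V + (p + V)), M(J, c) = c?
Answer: 5476/25 ≈ 219.04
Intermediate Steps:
a(p, V) = (36 + p)/(p + 2*V) (a(p, V) = (p + (-6)**2)/(V + (V + p)) = (p + 36)/(p + 2*V) = (36 + p)/(p + 2*V))
(a(-4, M(-5, -3)) + 18)**2 = ((36 - 4)/(-4 + 2*(-3)) + 18)**2 = (32/(-4 - 6) + 18)**2 = (32/(-10) + 18)**2 = (-1/10*32 + 18)**2 = (-16/5 + 18)**2 = (74/5)**2 = 5476/25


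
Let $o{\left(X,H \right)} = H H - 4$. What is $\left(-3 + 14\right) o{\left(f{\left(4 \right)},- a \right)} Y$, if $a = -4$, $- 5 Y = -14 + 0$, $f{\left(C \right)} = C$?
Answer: $\frac{1848}{5} \approx 369.6$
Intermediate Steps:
$Y = \frac{14}{5}$ ($Y = - \frac{-14 + 0}{5} = \left(- \frac{1}{5}\right) \left(-14\right) = \frac{14}{5} \approx 2.8$)
$o{\left(X,H \right)} = -4 + H^{2}$ ($o{\left(X,H \right)} = H^{2} - 4 = -4 + H^{2}$)
$\left(-3 + 14\right) o{\left(f{\left(4 \right)},- a \right)} Y = \left(-3 + 14\right) \left(-4 + \left(\left(-1\right) \left(-4\right)\right)^{2}\right) \frac{14}{5} = 11 \left(-4 + 4^{2}\right) \frac{14}{5} = 11 \left(-4 + 16\right) \frac{14}{5} = 11 \cdot 12 \cdot \frac{14}{5} = 132 \cdot \frac{14}{5} = \frac{1848}{5}$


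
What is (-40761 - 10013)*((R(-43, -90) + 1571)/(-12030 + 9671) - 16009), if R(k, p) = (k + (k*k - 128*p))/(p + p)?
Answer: 28763517686693/35385 ≈ 8.1287e+8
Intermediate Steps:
R(k, p) = (k + k**2 - 128*p)/(2*p) (R(k, p) = (k + (k**2 - 128*p))/((2*p)) = (k + k**2 - 128*p)*(1/(2*p)) = (k + k**2 - 128*p)/(2*p))
(-40761 - 10013)*((R(-43, -90) + 1571)/(-12030 + 9671) - 16009) = (-40761 - 10013)*(((1/2)*(-43 + (-43)**2 - 128*(-90))/(-90) + 1571)/(-12030 + 9671) - 16009) = -50774*(((1/2)*(-1/90)*(-43 + 1849 + 11520) + 1571)/(-2359) - 16009) = -50774*(((1/2)*(-1/90)*13326 + 1571)*(-1/2359) - 16009) = -50774*((-2221/30 + 1571)*(-1/2359) - 16009) = -50774*((44909/30)*(-1/2359) - 16009) = -50774*(-44909/70770 - 16009) = -50774*(-1133001839/70770) = 28763517686693/35385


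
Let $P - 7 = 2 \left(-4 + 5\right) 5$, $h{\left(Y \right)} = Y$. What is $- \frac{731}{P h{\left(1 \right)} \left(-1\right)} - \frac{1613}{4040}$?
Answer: $\frac{172107}{4040} \approx 42.601$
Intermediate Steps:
$P = 17$ ($P = 7 + 2 \left(-4 + 5\right) 5 = 7 + 2 \cdot 1 \cdot 5 = 7 + 2 \cdot 5 = 7 + 10 = 17$)
$- \frac{731}{P h{\left(1 \right)} \left(-1\right)} - \frac{1613}{4040} = - \frac{731}{17 \cdot 1 \left(-1\right)} - \frac{1613}{4040} = - \frac{731}{17 \left(-1\right)} - \frac{1613}{4040} = - \frac{731}{-17} - \frac{1613}{4040} = \left(-731\right) \left(- \frac{1}{17}\right) - \frac{1613}{4040} = 43 - \frac{1613}{4040} = \frac{172107}{4040}$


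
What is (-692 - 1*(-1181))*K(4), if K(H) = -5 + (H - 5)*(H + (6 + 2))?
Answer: -8313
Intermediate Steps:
K(H) = -5 + (-5 + H)*(8 + H) (K(H) = -5 + (-5 + H)*(H + 8) = -5 + (-5 + H)*(8 + H))
(-692 - 1*(-1181))*K(4) = (-692 - 1*(-1181))*(-45 + 4² + 3*4) = (-692 + 1181)*(-45 + 16 + 12) = 489*(-17) = -8313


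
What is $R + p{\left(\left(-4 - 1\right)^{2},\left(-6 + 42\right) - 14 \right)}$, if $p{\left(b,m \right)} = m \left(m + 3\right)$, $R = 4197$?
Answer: $4747$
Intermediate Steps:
$p{\left(b,m \right)} = m \left(3 + m\right)$
$R + p{\left(\left(-4 - 1\right)^{2},\left(-6 + 42\right) - 14 \right)} = 4197 + \left(\left(-6 + 42\right) - 14\right) \left(3 + \left(\left(-6 + 42\right) - 14\right)\right) = 4197 + \left(36 - 14\right) \left(3 + \left(36 - 14\right)\right) = 4197 + 22 \left(3 + 22\right) = 4197 + 22 \cdot 25 = 4197 + 550 = 4747$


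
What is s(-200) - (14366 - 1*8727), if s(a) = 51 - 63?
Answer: -5651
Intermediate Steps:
s(a) = -12
s(-200) - (14366 - 1*8727) = -12 - (14366 - 1*8727) = -12 - (14366 - 8727) = -12 - 1*5639 = -12 - 5639 = -5651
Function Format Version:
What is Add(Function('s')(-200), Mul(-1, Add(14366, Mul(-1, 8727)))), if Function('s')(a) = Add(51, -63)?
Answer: -5651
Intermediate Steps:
Function('s')(a) = -12
Add(Function('s')(-200), Mul(-1, Add(14366, Mul(-1, 8727)))) = Add(-12, Mul(-1, Add(14366, Mul(-1, 8727)))) = Add(-12, Mul(-1, Add(14366, -8727))) = Add(-12, Mul(-1, 5639)) = Add(-12, -5639) = -5651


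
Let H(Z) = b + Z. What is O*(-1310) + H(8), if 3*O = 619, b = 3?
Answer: -810857/3 ≈ -2.7029e+5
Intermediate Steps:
O = 619/3 (O = (⅓)*619 = 619/3 ≈ 206.33)
H(Z) = 3 + Z
O*(-1310) + H(8) = (619/3)*(-1310) + (3 + 8) = -810890/3 + 11 = -810857/3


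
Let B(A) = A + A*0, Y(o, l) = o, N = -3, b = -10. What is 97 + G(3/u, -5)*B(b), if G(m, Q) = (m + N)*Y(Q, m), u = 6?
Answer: -28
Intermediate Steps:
B(A) = A (B(A) = A + 0 = A)
G(m, Q) = Q*(-3 + m) (G(m, Q) = (m - 3)*Q = (-3 + m)*Q = Q*(-3 + m))
97 + G(3/u, -5)*B(b) = 97 - 5*(-3 + 3/6)*(-10) = 97 - 5*(-3 + 3*(⅙))*(-10) = 97 - 5*(-3 + ½)*(-10) = 97 - 5*(-5/2)*(-10) = 97 + (25/2)*(-10) = 97 - 125 = -28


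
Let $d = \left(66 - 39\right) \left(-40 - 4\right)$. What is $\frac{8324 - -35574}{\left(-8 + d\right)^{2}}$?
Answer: $\frac{21949}{715208} \approx 0.030689$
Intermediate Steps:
$d = -1188$ ($d = 27 \left(-44\right) = -1188$)
$\frac{8324 - -35574}{\left(-8 + d\right)^{2}} = \frac{8324 - -35574}{\left(-8 - 1188\right)^{2}} = \frac{8324 + 35574}{\left(-1196\right)^{2}} = \frac{43898}{1430416} = 43898 \cdot \frac{1}{1430416} = \frac{21949}{715208}$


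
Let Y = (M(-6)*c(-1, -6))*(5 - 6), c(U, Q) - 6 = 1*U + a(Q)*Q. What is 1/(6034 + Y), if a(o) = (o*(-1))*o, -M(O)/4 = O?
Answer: 1/730 ≈ 0.0013699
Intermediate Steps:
M(O) = -4*O
a(o) = -o**2 (a(o) = (-o)*o = -o**2)
c(U, Q) = 6 + U - Q**3 (c(U, Q) = 6 + (1*U + (-Q**2)*Q) = 6 + (U - Q**3) = 6 + U - Q**3)
Y = -5304 (Y = ((-4*(-6))*(6 - 1 - 1*(-6)**3))*(5 - 6) = (24*(6 - 1 - 1*(-216)))*(-1) = (24*(6 - 1 + 216))*(-1) = (24*221)*(-1) = 5304*(-1) = -5304)
1/(6034 + Y) = 1/(6034 - 5304) = 1/730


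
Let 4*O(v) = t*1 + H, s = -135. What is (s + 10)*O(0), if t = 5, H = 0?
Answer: -625/4 ≈ -156.25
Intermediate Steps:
O(v) = 5/4 (O(v) = (5*1 + 0)/4 = (5 + 0)/4 = (¼)*5 = 5/4)
(s + 10)*O(0) = (-135 + 10)*(5/4) = -125*5/4 = -625/4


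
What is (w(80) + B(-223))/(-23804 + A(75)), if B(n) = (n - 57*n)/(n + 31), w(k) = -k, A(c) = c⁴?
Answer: -3481/758803704 ≈ -4.5875e-6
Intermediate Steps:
B(n) = -56*n/(31 + n) (B(n) = (-56*n)/(31 + n) = -56*n/(31 + n))
(w(80) + B(-223))/(-23804 + A(75)) = (-1*80 - 56*(-223)/(31 - 223))/(-23804 + 75⁴) = (-80 - 56*(-223)/(-192))/(-23804 + 31640625) = (-80 - 56*(-223)*(-1/192))/31616821 = (-80 - 1561/24)*(1/31616821) = -3481/24*1/31616821 = -3481/758803704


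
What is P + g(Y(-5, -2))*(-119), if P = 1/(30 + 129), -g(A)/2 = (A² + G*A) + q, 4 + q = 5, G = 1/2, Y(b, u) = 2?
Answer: 227053/159 ≈ 1428.0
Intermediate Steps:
G = ½ ≈ 0.50000
q = 1 (q = -4 + 5 = 1)
g(A) = -2 - A - 2*A² (g(A) = -2*((A² + A/2) + 1) = -2*(1 + A² + A/2) = -2 - A - 2*A²)
P = 1/159 ≈ 0.0062893
P + g(Y(-5, -2))*(-119) = 1/159 + (-2 - 1*2 - 2*2²)*(-119) = 1/159 + (-2 - 2 - 2*4)*(-119) = 1/159 + (-2 - 2 - 8)*(-119) = 1/159 - 12*(-119) = 1/159 + 1428 = 227053/159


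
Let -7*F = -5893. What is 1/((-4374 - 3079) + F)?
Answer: -7/46278 ≈ -0.00015126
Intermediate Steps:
F = 5893/7 (F = -1/7*(-5893) = 5893/7 ≈ 841.86)
1/((-4374 - 3079) + F) = 1/((-4374 - 3079) + 5893/7) = 1/(-7453 + 5893/7) = 1/(-46278/7) = -7/46278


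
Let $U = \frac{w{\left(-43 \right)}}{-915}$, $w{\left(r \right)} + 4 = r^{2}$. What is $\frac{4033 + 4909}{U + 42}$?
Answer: $\frac{545462}{2439} \approx 223.64$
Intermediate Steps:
$w{\left(r \right)} = -4 + r^{2}$
$U = - \frac{123}{61}$ ($U = \frac{-4 + \left(-43\right)^{2}}{-915} = \left(-4 + 1849\right) \left(- \frac{1}{915}\right) = 1845 \left(- \frac{1}{915}\right) = - \frac{123}{61} \approx -2.0164$)
$\frac{4033 + 4909}{U + 42} = \frac{4033 + 4909}{- \frac{123}{61} + 42} = \frac{8942}{\frac{2439}{61}} = 8942 \cdot \frac{61}{2439} = \frac{545462}{2439}$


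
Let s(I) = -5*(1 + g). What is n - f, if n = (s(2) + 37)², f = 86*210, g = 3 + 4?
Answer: -18051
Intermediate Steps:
g = 7
s(I) = -40 (s(I) = -5*(1 + 7) = -5*8 = -40)
f = 18060
n = 9 (n = (-40 + 37)² = (-3)² = 9)
n - f = 9 - 1*18060 = 9 - 18060 = -18051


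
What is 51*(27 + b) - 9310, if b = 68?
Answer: -4465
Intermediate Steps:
51*(27 + b) - 9310 = 51*(27 + 68) - 9310 = 51*95 - 9310 = 4845 - 9310 = -4465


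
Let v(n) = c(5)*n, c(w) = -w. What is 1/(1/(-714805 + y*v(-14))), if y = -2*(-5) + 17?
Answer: -712915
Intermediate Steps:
y = 27 (y = 10 + 17 = 27)
v(n) = -5*n (v(n) = (-1*5)*n = -5*n)
1/(1/(-714805 + y*v(-14))) = 1/(1/(-714805 + 27*(-5*(-14)))) = 1/(1/(-714805 + 27*70)) = 1/(1/(-714805 + 1890)) = 1/(1/(-712915)) = 1/(-1/712915) = -712915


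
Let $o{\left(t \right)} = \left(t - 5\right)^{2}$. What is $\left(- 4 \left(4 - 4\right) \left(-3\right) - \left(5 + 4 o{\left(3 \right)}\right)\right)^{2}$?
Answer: $441$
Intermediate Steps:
$o{\left(t \right)} = \left(-5 + t\right)^{2}$
$\left(- 4 \left(4 - 4\right) \left(-3\right) - \left(5 + 4 o{\left(3 \right)}\right)\right)^{2} = \left(- 4 \left(4 - 4\right) \left(-3\right) - \left(5 + 4 \left(-5 + 3\right)^{2}\right)\right)^{2} = \left(- 4 \left(4 - 4\right) \left(-3\right) - \left(5 + 4 \left(-2\right)^{2}\right)\right)^{2} = \left(\left(-4\right) 0 \left(-3\right) - 21\right)^{2} = \left(0 \left(-3\right) - 21\right)^{2} = \left(0 - 21\right)^{2} = \left(-21\right)^{2} = 441$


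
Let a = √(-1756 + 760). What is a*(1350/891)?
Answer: 100*I*√249/33 ≈ 47.817*I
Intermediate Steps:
a = 2*I*√249 (a = √(-996) = 2*I*√249 ≈ 31.559*I)
a*(1350/891) = (2*I*√249)*(1350/891) = (2*I*√249)*(1350*(1/891)) = (2*I*√249)*(50/33) = 100*I*√249/33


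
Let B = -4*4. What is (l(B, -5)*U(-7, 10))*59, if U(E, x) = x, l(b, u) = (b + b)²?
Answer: 604160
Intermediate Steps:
B = -16
l(b, u) = 4*b² (l(b, u) = (2*b)² = 4*b²)
(l(B, -5)*U(-7, 10))*59 = ((4*(-16)²)*10)*59 = ((4*256)*10)*59 = (1024*10)*59 = 10240*59 = 604160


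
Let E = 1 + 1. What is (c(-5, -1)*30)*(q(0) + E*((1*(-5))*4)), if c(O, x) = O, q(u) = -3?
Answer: 6450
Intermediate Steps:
E = 2
(c(-5, -1)*30)*(q(0) + E*((1*(-5))*4)) = (-5*30)*(-3 + 2*((1*(-5))*4)) = -150*(-3 + 2*(-5*4)) = -150*(-3 + 2*(-20)) = -150*(-3 - 40) = -150*(-43) = 6450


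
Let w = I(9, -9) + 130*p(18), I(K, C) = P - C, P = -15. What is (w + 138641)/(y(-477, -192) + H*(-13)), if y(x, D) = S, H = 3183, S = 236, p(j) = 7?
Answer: -139545/41143 ≈ -3.3917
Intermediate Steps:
y(x, D) = 236
I(K, C) = -15 - C
w = 904 (w = (-15 - 1*(-9)) + 130*7 = (-15 + 9) + 910 = -6 + 910 = 904)
(w + 138641)/(y(-477, -192) + H*(-13)) = (904 + 138641)/(236 + 3183*(-13)) = 139545/(236 - 41379) = 139545/(-41143) = 139545*(-1/41143) = -139545/41143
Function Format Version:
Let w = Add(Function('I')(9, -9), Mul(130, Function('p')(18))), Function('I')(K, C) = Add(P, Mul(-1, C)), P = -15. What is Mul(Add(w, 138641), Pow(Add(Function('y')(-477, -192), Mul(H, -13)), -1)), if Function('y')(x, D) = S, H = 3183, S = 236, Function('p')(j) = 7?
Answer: Rational(-139545, 41143) ≈ -3.3917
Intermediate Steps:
Function('y')(x, D) = 236
Function('I')(K, C) = Add(-15, Mul(-1, C))
w = 904 (w = Add(Add(-15, Mul(-1, -9)), Mul(130, 7)) = Add(Add(-15, 9), 910) = Add(-6, 910) = 904)
Mul(Add(w, 138641), Pow(Add(Function('y')(-477, -192), Mul(H, -13)), -1)) = Mul(Add(904, 138641), Pow(Add(236, Mul(3183, -13)), -1)) = Mul(139545, Pow(Add(236, -41379), -1)) = Mul(139545, Pow(-41143, -1)) = Mul(139545, Rational(-1, 41143)) = Rational(-139545, 41143)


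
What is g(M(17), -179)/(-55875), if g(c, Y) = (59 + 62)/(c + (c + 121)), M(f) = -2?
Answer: -121/6537375 ≈ -1.8509e-5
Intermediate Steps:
g(c, Y) = 121/(121 + 2*c) (g(c, Y) = 121/(c + (121 + c)) = 121/(121 + 2*c))
g(M(17), -179)/(-55875) = (121/(121 + 2*(-2)))/(-55875) = (121/(121 - 4))*(-1/55875) = (121/117)*(-1/55875) = -121/6537375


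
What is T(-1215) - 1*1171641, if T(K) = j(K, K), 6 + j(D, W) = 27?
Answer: -1171620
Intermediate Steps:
j(D, W) = 21 (j(D, W) = -6 + 27 = 21)
T(K) = 21
T(-1215) - 1*1171641 = 21 - 1*1171641 = 21 - 1171641 = -1171620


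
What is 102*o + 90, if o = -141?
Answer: -14292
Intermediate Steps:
102*o + 90 = 102*(-141) + 90 = -14382 + 90 = -14292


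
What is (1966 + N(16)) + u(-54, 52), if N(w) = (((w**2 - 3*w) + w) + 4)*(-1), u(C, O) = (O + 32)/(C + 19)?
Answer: 8678/5 ≈ 1735.6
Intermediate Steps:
u(C, O) = (32 + O)/(19 + C)
N(w) = -4 - w**2 + 2*w (N(w) = ((w**2 - 2*w) + 4)*(-1) = (4 + w**2 - 2*w)*(-1) = -4 - w**2 + 2*w)
(1966 + N(16)) + u(-54, 52) = (1966 + (-4 - 1*16**2 + 2*16)) + (32 + 52)/(19 - 54) = (1966 + (-4 - 1*256 + 32)) + 84/(-35) = (1966 + (-4 - 256 + 32)) - 1/35*84 = (1966 - 228) - 12/5 = 1738 - 12/5 = 8678/5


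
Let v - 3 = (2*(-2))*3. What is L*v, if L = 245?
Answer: -2205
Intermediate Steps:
v = -9 (v = 3 + (2*(-2))*3 = 3 - 4*3 = 3 - 12 = -9)
L*v = 245*(-9) = -2205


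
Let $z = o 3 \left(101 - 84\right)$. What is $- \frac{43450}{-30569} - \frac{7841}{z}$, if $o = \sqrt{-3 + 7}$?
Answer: $- \frac{21387239}{283458} \approx -75.451$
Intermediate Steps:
$o = 2$ ($o = \sqrt{4} = 2$)
$z = 102$ ($z = 2 \cdot 3 \left(101 - 84\right) = 6 \cdot 17 = 102$)
$- \frac{43450}{-30569} - \frac{7841}{z} = - \frac{43450}{-30569} - \frac{7841}{102} = \left(-43450\right) \left(- \frac{1}{30569}\right) - \frac{7841}{102} = \frac{3950}{2779} - \frac{7841}{102} = - \frac{21387239}{283458}$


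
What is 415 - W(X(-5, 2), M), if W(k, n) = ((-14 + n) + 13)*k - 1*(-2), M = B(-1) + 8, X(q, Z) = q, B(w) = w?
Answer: 443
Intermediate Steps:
M = 7 (M = -1 + 8 = 7)
W(k, n) = 2 + k*(-1 + n) (W(k, n) = (-1 + n)*k + 2 = k*(-1 + n) + 2 = 2 + k*(-1 + n))
415 - W(X(-5, 2), M) = 415 - (2 - 1*(-5) - 5*7) = 415 - (2 + 5 - 35) = 415 - 1*(-28) = 415 + 28 = 443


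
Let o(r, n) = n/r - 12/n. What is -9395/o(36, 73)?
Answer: -24690060/4897 ≈ -5041.9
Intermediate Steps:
o(r, n) = -12/n + n/r
-9395/o(36, 73) = -9395/(-12/73 + 73/36) = -9395/4897/2628 = -9395*2628/4897 = -24690060/4897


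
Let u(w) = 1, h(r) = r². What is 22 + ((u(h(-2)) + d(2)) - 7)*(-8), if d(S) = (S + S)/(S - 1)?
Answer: 38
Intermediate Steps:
d(S) = 2*S/(-1 + S) (d(S) = (2*S)/(-1 + S) = 2*S/(-1 + S))
22 + ((u(h(-2)) + d(2)) - 7)*(-8) = 22 + ((1 + 2*2/(-1 + 2)) - 7)*(-8) = 22 + ((1 + 2*2/1) - 7)*(-8) = 22 + ((1 + 2*2*1) - 7)*(-8) = 22 + ((1 + 4) - 7)*(-8) = 22 + (5 - 7)*(-8) = 22 - 2*(-8) = 22 + 16 = 38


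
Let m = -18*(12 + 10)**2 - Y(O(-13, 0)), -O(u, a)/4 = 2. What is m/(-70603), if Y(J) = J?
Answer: 8704/70603 ≈ 0.12328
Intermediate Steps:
O(u, a) = -8 (O(u, a) = -4*2 = -8)
m = -8704 (m = -18*(12 + 10)**2 - 1*(-8) = -18*22**2 + 8 = -18*484 + 8 = -8712 + 8 = -8704)
m/(-70603) = -8704/(-70603) = -8704*(-1/70603) = 8704/70603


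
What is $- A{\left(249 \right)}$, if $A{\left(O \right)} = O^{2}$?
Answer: $-62001$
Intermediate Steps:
$- A{\left(249 \right)} = - 249^{2} = \left(-1\right) 62001 = -62001$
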